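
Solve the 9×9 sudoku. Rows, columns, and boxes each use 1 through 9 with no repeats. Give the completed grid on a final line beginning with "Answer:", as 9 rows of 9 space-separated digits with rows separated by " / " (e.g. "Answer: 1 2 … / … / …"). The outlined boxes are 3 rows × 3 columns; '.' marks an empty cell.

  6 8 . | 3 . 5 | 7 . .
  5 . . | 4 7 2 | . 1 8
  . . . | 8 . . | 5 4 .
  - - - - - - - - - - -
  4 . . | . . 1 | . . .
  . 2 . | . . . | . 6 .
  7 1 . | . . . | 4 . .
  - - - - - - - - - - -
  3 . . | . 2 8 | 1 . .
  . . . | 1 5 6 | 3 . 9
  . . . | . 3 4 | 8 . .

Step 1. [r5c7∈{9}] r5c7 has the single candidate 9, so r5c7=9.
Step 2. [r3c9∈{2,3,6}] r3c9 is the only open cell in box 3 admitting 3. So r3c9=3.
Step 3. [r3c6∈{9}] r3c6's peers cover all but 9. So r3c6=9.
Step 4. [r9c1∈{1,2,9}] across col 1, 9 lands solely at r9c1, so r9c1=9.
Step 5. [r9c4∈{7}] r9c4 has the single candidate 7, so r9c4=7.
Step 6. [r5c1∈{8}] r5c1's peers cover all but 8. So r5c1=8.
Step 7. [r1c9∈{2}] only 2 remains possible at r1c9. So r1c9=2.
Step 8. [r6c9∈{5}] r6c9 is down to just 5 ⇒ r6c9=5.
Step 9. [r9c3∈{1,2,5,6}] row 9 places 1 nowhere but r9c3 ⇒ r9c3=1.
Step 10. [r7c9∈{4,6,7}] 4 has one home in col 9: r7c9 ⇒ r7c9=4.
Step 11. [r9c8∈{2,5}] in row 9, 2 fits only at r9c8, so r9c8=2.
Step 12. [r8c8∈{7}] only 7 remains possible at r8c8 ⇒ r8c8=7.
Step 13. [r9c2∈{5,6}] in row 9, 5 fits only at r9c2, so r9c2=5.
Step 14. [r3c5∈{1,6}] 6 has one home in row 3: r3c5, so r3c5=6.
Step 15. [r6c4∈{2,6,9}] across row 6, 2 lands solely at r6c4 ⇒ r6c4=2.
Step 16. [r6c3∈{3,6,9}] 6 has one home in row 6: r6c3, so r6c3=6.
Step 17. [r6c5∈{8,9}] in row 6, 9 fits only at r6c5. So r6c5=9.
Step 18. [r5c4∈{5}] r5c4's peers cover all but 5. So r5c4=5.
Step 19. [r5c3∈{3}] r5c3 has the single candidate 3 ⇒ r5c3=3.
Step 20. [r2c3∈{9}] nothing but 9 survives at r2c3 ⇒ r2c3=9.
Step 21. [r8c3∈{2,4,8}] in row 8, 8 fits only at r8c3. So r8c3=8.
Step 22. [r4c8∈{3,8}] row 4 places 3 nowhere but r4c8 ⇒ r4c8=3.
Step 23. [r7c3∈{7}] r7c3 is down to just 7 ⇒ r7c3=7.
Step 24. [r8c1∈{2}] only 2 remains possible at r8c1 ⇒ r8c1=2.
Step 25. [r4c9∈{7}] only 7 remains possible at r4c9, so r4c9=7.
Step 26. [r2c2∈{3}] only 3 remains possible at r2c2, so r2c2=3.
Step 27. [r1c8∈{9}] nothing but 9 survives at r1c8. So r1c8=9.
Step 28. [r7c8∈{5}] only 5 remains possible at r7c8, so r7c8=5.
Step 29. [r6c8∈{8}] only 8 remains possible at r6c8, so r6c8=8.
Step 30. [r4c5∈{8}] r4c5 has the single candidate 8 ⇒ r4c5=8.
Step 31. [r9c9∈{6}] nothing but 6 survives at r9c9, so r9c9=6.
Step 32. [r3c3∈{2}] r3c3 has the single candidate 2. So r3c3=2.
Step 33. [r6c6∈{3}] only 3 remains possible at r6c6, so r6c6=3.
Step 34. [r1c3∈{4}] nothing but 4 survives at r1c3. So r1c3=4.
Step 35. [r5c5∈{4}] r5c5's peers cover all but 4 ⇒ r5c5=4.
Step 36. [r4c7∈{2}] only 2 remains possible at r4c7. So r4c7=2.
Step 37. [r2c7∈{6}] only 6 remains possible at r2c7 ⇒ r2c7=6.
Step 38. [r4c2∈{9}] r4c2's peers cover all but 9, so r4c2=9.
Step 39. [r4c3∈{5}] r4c3 has the single candidate 5 ⇒ r4c3=5.
Step 40. [r5c9∈{1}] only 1 remains possible at r5c9, so r5c9=1.
Step 41. [r7c2∈{6}] nothing but 6 survives at r7c2. So r7c2=6.
Step 42. [r3c1∈{1}] r3c1's peers cover all but 1. So r3c1=1.
Step 43. [r4c4∈{6}] r4c4's peers cover all but 6, so r4c4=6.
Step 44. [r3c2∈{7}] nothing but 7 survives at r3c2 ⇒ r3c2=7.
Step 45. [r7c4∈{9}] only 9 remains possible at r7c4. So r7c4=9.
Step 46. [r1c5∈{1}] only 1 remains possible at r1c5, so r1c5=1.
Step 47. [r5c6∈{7}] r5c6's peers cover all but 7. So r5c6=7.
Step 48. [r8c2∈{4}] nothing but 4 survives at r8c2, so r8c2=4.

Answer: 6 8 4 3 1 5 7 9 2 / 5 3 9 4 7 2 6 1 8 / 1 7 2 8 6 9 5 4 3 / 4 9 5 6 8 1 2 3 7 / 8 2 3 5 4 7 9 6 1 / 7 1 6 2 9 3 4 8 5 / 3 6 7 9 2 8 1 5 4 / 2 4 8 1 5 6 3 7 9 / 9 5 1 7 3 4 8 2 6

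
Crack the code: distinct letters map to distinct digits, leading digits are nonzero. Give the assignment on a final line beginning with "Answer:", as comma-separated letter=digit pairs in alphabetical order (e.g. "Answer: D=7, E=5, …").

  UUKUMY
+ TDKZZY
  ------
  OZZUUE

Step 1. [col 1: Y + Y ≡ E (mod 10)] Y=9 is one option consistent with column 1 (Y + Y ≡ E (mod 10), carry-in 0) — take it, so Y=9.
Step 2. [col 1: Y + Y ≡ E (mod 10)] from column 1 (Y=9, carry-in 0, digits 9 already taken and all letters distinct): E must equal 8. So E=8.
Step 3. [col 2: M + Z ≡ U (mod 10)] column 2 (M + Z ≡ U (mod 10), carry-in 1) doesn't pin M yet; pick M=1 and continue. So M=1.
Step 4. [col 2: M + Z ≡ U (mod 10)] column 2 (M + Z ≡ U (mod 10), carry-in 1) doesn't pin U yet; pick U=2 and continue, so U=2.
Step 5. [col 2: M + Z ≡ U (mod 10)] column 2 reads M+Z+carry(1)=U with M=1, U=2; with digits 1,2,8,9 already taken and all letters distinct, the only value for Z is 0. So Z=0.
Step 6. [col 4: K + K ≡ Z (mod 10)] column 4 reads K+K+carry(0)=Z with Z=0; with digits 0,1,2,8,9 already taken and all letters distinct, the only value for K is 5. So K=5.
Step 7. [col 5: U + D ≡ Z (mod 10)] from column 5 (U=2, Z=0, carry-in 1, digits 0,1,2,5,8,9 already taken and all letters distinct): D must equal 7. So D=7.
Step 8. [col 6: U + T ≡ O (mod 10)] column 6: given U=2, carry-in 1, and digits 0,1,2,5,7,8,9 already taken and all letters distinct, U+T≡O (mod 10) forces T=3. So T=3.
Step 9. [col 6: U + T ≡ O (mod 10)] in column 6 we have U+T≡O with carry-in 1; given U=2, T=3 and digits 0,1,2,3,5,7,8,9 already taken and all letters distinct, that pins O to 6, so O=6.

Answer: D=7, E=8, K=5, M=1, O=6, T=3, U=2, Y=9, Z=0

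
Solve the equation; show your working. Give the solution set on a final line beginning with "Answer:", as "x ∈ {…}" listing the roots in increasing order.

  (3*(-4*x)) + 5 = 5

Step 1. [(3*(-4*x)) + 5 = 5] 5 comes off first (subtract 5). So sub: 3*(-4*x) = 0.
Step 2. [3*(-4*x) = 0] LHS = 3·(…); ÷3 both sides. So div: -4*x = 0.
Step 3. [-4*x = 0] -4 out front; divide by -4, so div: x = 0.

Answer: x ∈ {0}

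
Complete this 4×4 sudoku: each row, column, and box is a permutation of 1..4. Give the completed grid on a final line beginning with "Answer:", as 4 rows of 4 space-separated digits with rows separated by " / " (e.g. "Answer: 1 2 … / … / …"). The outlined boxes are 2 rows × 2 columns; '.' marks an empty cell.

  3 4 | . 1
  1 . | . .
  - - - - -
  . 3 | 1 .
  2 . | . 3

Step 1. [r3c4∈{2,4}] in row 3, 2 fits only at r3c4 ⇒ r3c4=2.
Step 2. [r2c3∈{2,3,4}] across row 2, 3 lands solely at r2c3, so r2c3=3.
Step 3. [r4c3∈{4}] nothing but 4 survives at r4c3, so r4c3=4.
Step 4. [r3c1∈{4}] r3c1 is down to just 4, so r3c1=4.
Step 5. [r2c2∈{2}] r2c2's peers cover all but 2, so r2c2=2.
Step 6. [r1c3∈{2}] nothing but 2 survives at r1c3. So r1c3=2.
Step 7. [r2c4∈{4}] r2c4 has the single candidate 4 ⇒ r2c4=4.
Step 8. [r4c2∈{1}] r4c2 is down to just 1. So r4c2=1.

Answer: 3 4 2 1 / 1 2 3 4 / 4 3 1 2 / 2 1 4 3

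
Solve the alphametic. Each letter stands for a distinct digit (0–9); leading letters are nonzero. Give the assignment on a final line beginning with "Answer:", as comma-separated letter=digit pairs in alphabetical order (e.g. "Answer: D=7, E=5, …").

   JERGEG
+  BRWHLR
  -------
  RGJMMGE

Step 1. [col 1: G + R ≡ E (mod 10)] no forcing yet in column 1 (carry-in 0); E=5 is free and consistent — try it ⇒ E=5.
Step 2. [col 1: G + R ≡ E (mod 10)] R=1 is one option consistent with column 1 (G + R ≡ E (mod 10), carry-in 0) — take it. So R=1.
Step 3. [col 1: G + R ≡ E (mod 10)] in column 1 we have G+R≡E with carry-in 0; given R=1, E=5 and digits 1,5 already taken and all letters distinct, that pins G to 4. So G=4.
Step 4. [col 2: E + L ≡ G (mod 10)] from column 2 (E=5, G=4, carry-in 0, digits 1,4,5 already taken and all letters distinct): L must equal 9 ⇒ L=9.
Step 5. [col 3: G + H ≡ M (mod 10)] no forcing yet in column 3 (carry-in 1); M=2 is free and consistent — try it. So M=2.
Step 6. [col 3: G + H ≡ M (mod 10)] column 3 reads G+H+carry(1)=M with G=4, M=2; with digits 1,2,4,5,9 already taken and all letters distinct, the only value for H is 7, so H=7.
Step 7. [col 4: R + W ≡ M (mod 10)] from column 4 (R=1, M=2, carry-in 1, digits 1,2,4,5,7,9 already taken and all letters distinct): W must equal 0. So W=0.
Step 8. [col 5: E + R ≡ J (mod 10)] column 5 reads E+R+carry(0)=J with E=5, R=1; with digits 0,1,2,4,5,7,9 already taken and all letters distinct, the only value for J is 6. So J=6.
Step 9. [col 6: J + B ≡ G (mod 10)] in column 6 we have J+B≡G with carry-in 0; given J=6, G=4 and digits 0,1,2,4,5,6,7,9 already taken and all letters distinct, that pins B to 8. So B=8.

Answer: B=8, E=5, G=4, H=7, J=6, L=9, M=2, R=1, W=0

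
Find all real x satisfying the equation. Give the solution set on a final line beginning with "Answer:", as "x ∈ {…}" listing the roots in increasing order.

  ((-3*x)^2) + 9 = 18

Step 1. [((-3*x)^2) + 9 = 18] 9 comes off first (subtract 9), so sub: (-3*x)^2 = 9.
Step 2. [(-3*x)^2 = 9] 9 ≥ 0, LHS is (·)² — take ±√ ⇒ sqrt: -3*x = 3 or -3.
Step 3. [-3*x = 3 or -3] -3·(inner) — divide through by -3, so div: x = -1 or 1.

Answer: x ∈ {-1, 1}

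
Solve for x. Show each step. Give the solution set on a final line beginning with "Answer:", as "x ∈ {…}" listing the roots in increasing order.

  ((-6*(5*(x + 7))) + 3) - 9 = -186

Step 1. [((-6*(5*(x + 7))) + 3) - 9 = -186] peel the -9: add 9 from each side, so sub: (-6*(5*(x + 7))) + 3 = -177.
Step 2. [(-6*(5*(x + 7))) + 3 = -177] peel the +3: subtract 3 from each side. So sub: -6*(5*(x + 7)) = -180.
Step 3. [-6*(5*(x + 7)) = -180] -6 out front; divide by -6, so div: 5*(x + 7) = 30.
Step 4. [5*(x + 7) = 30] leading coefficient 5: divide by 5 ⇒ div: x + 7 = 6.
Step 5. [x + 7 = 6] peel the +7: subtract 7 from each side ⇒ sub: x = -1.

Answer: x ∈ {-1}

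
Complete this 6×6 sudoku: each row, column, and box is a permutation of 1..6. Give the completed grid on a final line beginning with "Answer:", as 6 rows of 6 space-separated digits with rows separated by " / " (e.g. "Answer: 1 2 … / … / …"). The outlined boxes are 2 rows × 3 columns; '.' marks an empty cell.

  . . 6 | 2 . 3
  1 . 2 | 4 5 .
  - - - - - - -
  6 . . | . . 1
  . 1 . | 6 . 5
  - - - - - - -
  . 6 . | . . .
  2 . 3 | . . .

Step 1. [r4c3∈{4}] r4c3 has the single candidate 4 ⇒ r4c3=4.
Step 2. [r3c4∈{3}] r3c4's peers cover all but 3, so r3c4=3.
Step 3. [r6c5∈{1,4,6}] in col 5, 6 fits only at r6c5 ⇒ r6c5=6.
Step 4. [r5c3∈{1,5}] across col 3, 1 lands solely at r5c3. So r5c3=1.
Step 5. [r6c6∈{4}] r6c6 has the single candidate 4, so r6c6=4.
Step 6. [r6c2∈{5}] r6c2 is down to just 5 ⇒ r6c2=5.
Step 7. [r4c5∈{2}] r4c5's peers cover all but 2, so r4c5=2.
Step 8. [r1c2∈{4}] nothing but 4 survives at r1c2 ⇒ r1c2=4.
Step 9. [r2c6∈{6}] r2c6 has the single candidate 6 ⇒ r2c6=6.
Step 10. [r5c4∈{5}] r5c4 has the single candidate 5, so r5c4=5.
Step 11. [r5c6∈{2}] r5c6's peers cover all but 2, so r5c6=2.
Step 12. [r3c3∈{5}] nothing but 5 survives at r3c3 ⇒ r3c3=5.
Step 13. [r5c5∈{3}] r5c5 is down to just 3, so r5c5=3.
Step 14. [r4c1∈{3}] r4c1's peers cover all but 3, so r4c1=3.
Step 15. [r6c4∈{1}] nothing but 1 survives at r6c4 ⇒ r6c4=1.
Step 16. [r3c2∈{2}] only 2 remains possible at r3c2. So r3c2=2.
Step 17. [r1c5∈{1}] r1c5 is down to just 1, so r1c5=1.
Step 18. [r2c2∈{3}] r2c2's peers cover all but 3. So r2c2=3.
Step 19. [r1c1∈{5}] r1c1 is down to just 5. So r1c1=5.
Step 20. [r3c5∈{4}] only 4 remains possible at r3c5 ⇒ r3c5=4.
Step 21. [r5c1∈{4}] nothing but 4 survives at r5c1 ⇒ r5c1=4.

Answer: 5 4 6 2 1 3 / 1 3 2 4 5 6 / 6 2 5 3 4 1 / 3 1 4 6 2 5 / 4 6 1 5 3 2 / 2 5 3 1 6 4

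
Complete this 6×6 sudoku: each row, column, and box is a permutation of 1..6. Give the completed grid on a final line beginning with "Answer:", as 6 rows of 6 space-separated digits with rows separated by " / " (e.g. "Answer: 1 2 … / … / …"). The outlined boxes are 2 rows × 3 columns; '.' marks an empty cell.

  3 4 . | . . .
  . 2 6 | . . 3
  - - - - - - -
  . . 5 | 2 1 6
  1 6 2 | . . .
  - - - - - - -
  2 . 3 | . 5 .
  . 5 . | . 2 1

Step 1. [r5c6∈{4}] r5c6 is down to just 4 ⇒ r5c6=4.
Step 2. [r2c4∈{1,4,5}] 1 has one home in row 2: r2c4, so r2c4=1.
Step 3. [r4c4∈{3,4,5}] across col 4, 4 lands solely at r4c4 ⇒ r4c4=4.
Step 4. [r6c1∈{4,6}] 6 has one home in col 1: r6c1, so r6c1=6.
Step 5. [r1c4∈{5,6}] r1c4 is the only open cell in col 4 admitting 5, so r1c4=5.
Step 6. [r1c5∈{6}] nothing but 6 survives at r1c5 ⇒ r1c5=6.
Step 7. [r2c1∈{5}] r2c1's peers cover all but 5, so r2c1=5.
Step 8. [r3c1∈{4}] nothing but 4 survives at r3c1, so r3c1=4.
Step 9. [r5c2∈{1}] only 1 remains possible at r5c2 ⇒ r5c2=1.
Step 10. [r6c3∈{4}] r6c3 has the single candidate 4, so r6c3=4.
Step 11. [r1c3∈{1}] nothing but 1 survives at r1c3, so r1c3=1.
Step 12. [r4c5∈{3}] r4c5 has the single candidate 3 ⇒ r4c5=3.
Step 13. [r3c2∈{3}] only 3 remains possible at r3c2, so r3c2=3.
Step 14. [r1c6∈{2}] only 2 remains possible at r1c6, so r1c6=2.
Step 15. [r6c4∈{3}] nothing but 3 survives at r6c4, so r6c4=3.
Step 16. [r5c4∈{6}] nothing but 6 survives at r5c4. So r5c4=6.
Step 17. [r4c6∈{5}] nothing but 5 survives at r4c6 ⇒ r4c6=5.
Step 18. [r2c5∈{4}] r2c5 is down to just 4. So r2c5=4.

Answer: 3 4 1 5 6 2 / 5 2 6 1 4 3 / 4 3 5 2 1 6 / 1 6 2 4 3 5 / 2 1 3 6 5 4 / 6 5 4 3 2 1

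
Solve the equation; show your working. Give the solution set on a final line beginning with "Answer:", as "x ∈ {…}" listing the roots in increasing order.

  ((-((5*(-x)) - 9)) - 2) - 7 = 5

Step 1. [((-((5*(-x)) - 9)) - 2) - 7 = 5] 7 comes off first (add 7), so sub: (-((5*(-x)) - 9)) - 2 = 12.
Step 2. [(-((5*(-x)) - 9)) - 2 = 12] peel the -2: add 2 from each side, so sub: -((5*(-x)) - 9) = 14.
Step 3. [-((5*(-x)) - 9) = 14] LHS negated; negate both sides ⇒ neg: (5*(-x)) - 9 = -14.
Step 4. [(5*(-x)) - 9 = -14] -9 is outermost — add 9 both sides ⇒ sub: 5*(-x) = -5.
Step 5. [5*(-x) = -5] LHS = 5·(…); ÷5 both sides, so div: -x = -1.
Step 6. [-x = -1] flip signs both sides. So neg: x = 1.

Answer: x ∈ {1}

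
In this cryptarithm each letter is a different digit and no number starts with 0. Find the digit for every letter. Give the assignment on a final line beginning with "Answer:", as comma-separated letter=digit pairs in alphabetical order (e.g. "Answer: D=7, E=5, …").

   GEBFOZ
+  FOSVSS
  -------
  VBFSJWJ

Step 1. [col 1: Z + S ≡ J (mod 10)] no forcing yet in column 1 (carry-in 0); Z=8 is free and consistent — try it. So Z=8.
Step 2. [V] adding two 6-digit numbers gives at most 6+1 digits, and here it does — V is that final carry and must be 1, so V=1.
Step 3. [col 1: Z + S ≡ J (mod 10)] column 1 (Z + S ≡ J (mod 10), carry-in 0) doesn't pin J yet; pick J=5 and continue, so J=5.
Step 4. [col 1: Z + S ≡ J (mod 10)] in column 1 we have Z+S≡J with carry-in 0; given Z=8, J=5 and digits 1,5,8 already taken and all letters distinct, that pins S to 7. So S=7.
Step 5. [col 2: O + S ≡ W (mod 10)] O=4 is one option consistent with column 2 (O + S ≡ W (mod 10), carry-in 1) — take it. So O=4.
Step 6. [col 2: O + S ≡ W (mod 10)] from column 2 (O=4, S=7, carry-in 1, digits 1,4,5,7,8 already taken and all letters distinct): W must equal 2 ⇒ W=2.
Step 7. [col 3: F + V ≡ J (mod 10)] column 3 reads F+V+carry(1)=J with V=1, J=5; with digits 1,2,4,5,7,8 already taken and all letters distinct, the only value for F is 3. So F=3.
Step 8. [col 4: B + S ≡ S (mod 10)] column 4 reads B+S+carry(0)=S with S=7; with digits 1,2,3,4,5,7,8 already taken and all letters distinct, the only value for B is 0. So B=0.
Step 9. [col 5: E + O ≡ F (mod 10)] column 5: given O=4, F=3, carry-in 0, and digits 0,1,2,3,4,5,7,8 already taken and all letters distinct, E+O≡F (mod 10) forces E=9, so E=9.
Step 10. [col 6: G + F ≡ B (mod 10)] from column 6 (F=3, B=0, carry-in 1, digits 0,1,2,3,4,5,7,8,9 already taken and all letters distinct): G must equal 6. So G=6.

Answer: B=0, E=9, F=3, G=6, J=5, O=4, S=7, V=1, W=2, Z=8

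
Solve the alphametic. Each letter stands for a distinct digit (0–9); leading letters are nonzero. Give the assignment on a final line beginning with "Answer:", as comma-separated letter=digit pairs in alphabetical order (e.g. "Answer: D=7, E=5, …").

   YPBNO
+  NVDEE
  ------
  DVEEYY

Step 1. [col 1: O + E ≡ Y (mod 10)] several values work for Y in column 1 (O + E ≡ Y (mod 10), carry-in 0); try Y=6. So Y=6.
Step 2. [col 1: O + E ≡ Y (mod 10)] no forcing yet in column 1 (carry-in 0); E=7 is free and consistent — try it ⇒ E=7.
Step 3. [col 1: O + E ≡ Y (mod 10)] column 1 reads O+E+carry(0)=Y with E=7, Y=6; with digits 6,7 already taken and all letters distinct, the only value for O is 9, so O=9.
Step 4. [D] D is the leading digit of a 6-digit sum of two 5-digit numbers; the final carry is exactly 1, so D=1.
Step 5. [col 2: N + E ≡ Y (mod 10)] column 2: given E=7, Y=6, carry-in 1, and digits 1,6,7,9 already taken and all letters distinct, N+E≡Y (mod 10) forces N=8. So N=8.
Step 6. [col 3: B + D ≡ E (mod 10)] column 3 reads B+D+carry(1)=E with D=1, E=7; with digits 1,6,7,8,9 already taken and all letters distinct, the only value for B is 5, so B=5.
Step 7. [col 4: P + V ≡ E (mod 10)] several values work for P in column 4 (P + V ≡ E (mod 10), carry-in 0); try P=3. So P=3.
Step 8. [col 4: P + V ≡ E (mod 10)] from column 4 (P=3, E=7, carry-in 0, digits 1,3,5,6,7,8,9 already taken and all letters distinct): V must equal 4, so V=4.

Answer: B=5, D=1, E=7, N=8, O=9, P=3, V=4, Y=6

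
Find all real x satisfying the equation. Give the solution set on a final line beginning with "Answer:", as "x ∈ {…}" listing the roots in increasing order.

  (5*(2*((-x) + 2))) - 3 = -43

Step 1. [(5*(2*((-x) + 2))) - 3 = -43] 3 comes off first (add 3), so sub: 5*(2*((-x) + 2)) = -40.
Step 2. [5*(2*((-x) + 2)) = -40] 5·(inner) — divide through by 5, so div: 2*((-x) + 2) = -8.
Step 3. [2*((-x) + 2) = -8] leading coefficient 2: divide by 2, so div: (-x) + 2 = -4.
Step 4. [(-x) + 2 = -4] +2 is outermost — subtract 2 both sides, so sub: -x = -6.
Step 5. [-x = -6] LHS negated; negate both sides. So neg: x = 6.

Answer: x ∈ {6}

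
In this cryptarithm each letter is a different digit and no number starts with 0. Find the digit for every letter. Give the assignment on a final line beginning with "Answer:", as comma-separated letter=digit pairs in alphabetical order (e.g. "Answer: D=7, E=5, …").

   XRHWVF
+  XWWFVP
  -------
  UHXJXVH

Step 1. [col 1: F + P ≡ H (mod 10)] column 1 (F + P ≡ H (mod 10), carry-in 0) doesn't pin P yet; pick P=5 and continue ⇒ P=5.
Step 2. [col 1: F + P ≡ H (mod 10)] column 1 (F + P ≡ H (mod 10), carry-in 0) doesn't pin H yet; pick H=8 and continue. So H=8.
Step 3. [U] U is the leading digit of a 7-digit sum of two 6-digit numbers; the final carry is exactly 1 ⇒ U=1.
Step 4. [col 1: F + P ≡ H (mod 10)] from column 1 (P=5, H=8, carry-in 0, digits 1,5,8 already taken and all letters distinct): F must equal 3 ⇒ F=3.
Step 5. [col 2: V + V ≡ V (mod 10)] from column 2 (nothing yet, carry-in 0, digits 1,3,5,8 already taken and all letters distinct): V must equal 0 ⇒ V=0.
Step 6. [col 3: W + F ≡ X (mod 10)] several values work for X in column 3 (W + F ≡ X (mod 10), carry-in 0); try X=9 ⇒ X=9.
Step 7. [col 3: W + F ≡ X (mod 10)] column 3: given F=3, X=9, carry-in 0, and digits 0,1,3,5,8,9 already taken and all letters distinct, W+F≡X (mod 10) forces W=6 ⇒ W=6.
Step 8. [col 4: H + W ≡ J (mod 10)] column 4 reads H+W+carry(0)=J with H=8, W=6; with digits 0,1,3,5,6,8,9 already taken and all letters distinct, the only value for J is 4 ⇒ J=4.
Step 9. [col 5: R + W ≡ X (mod 10)] column 5 reads R+W+carry(1)=X with W=6, X=9; with digits 0,1,3,4,5,6,8,9 already taken and all letters distinct, the only value for R is 2 ⇒ R=2.

Answer: F=3, H=8, J=4, P=5, R=2, U=1, V=0, W=6, X=9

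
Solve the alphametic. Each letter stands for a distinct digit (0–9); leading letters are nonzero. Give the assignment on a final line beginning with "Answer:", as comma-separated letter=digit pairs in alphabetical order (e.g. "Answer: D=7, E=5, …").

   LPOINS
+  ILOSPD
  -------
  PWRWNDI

Step 1. [col 1: S + D ≡ I (mod 10)] no forcing yet in column 1 (carry-in 0); D=9 is free and consistent — try it. So D=9.
Step 2. [P] the sum has 7 digits but both addends have 6; that extra leading digit P is the final carry, namely 1 ⇒ P=1.
Step 3. [col 1: S + D ≡ I (mod 10)] column 1 (S + D ≡ I (mod 10), carry-in 0) doesn't pin I yet; pick I=3 and continue, so I=3.
Step 4. [col 1: S + D ≡ I (mod 10)] column 1: given D=9, I=3, carry-in 0, and digits 1,3,9 already taken and all letters distinct, S+D≡I (mod 10) forces S=4 ⇒ S=4.
Step 5. [col 2: N + P ≡ D (mod 10)] column 2 reads N+P+carry(1)=D with P=1, D=9; with digits 1,3,4,9 already taken and all letters distinct, the only value for N is 7. So N=7.
Step 6. [col 4: O + O ≡ W (mod 10)] W=2 is one option consistent with column 4 (O + O ≡ W (mod 10), carry-in 0) — take it. So W=2.
Step 7. [col 4: O + O ≡ W (mod 10)] column 4: given W=2, carry-in 0, and digits 1,2,3,4,7,9 already taken and all letters distinct, O+O≡W (mod 10) forces O=6 ⇒ O=6.
Step 8. [col 5: P + L ≡ R (mod 10)] in column 5 we have P+L≡R with carry-in 1; given P=1 and digits 1,2,3,4,6,7,9 already taken and all letters distinct, that pins L to 8 ⇒ L=8.
Step 9. [col 5: P + L ≡ R (mod 10)] in column 5 we have P+L≡R with carry-in 1; given P=1, L=8 and digits 1,2,3,4,6,7,8,9 already taken and all letters distinct, that pins R to 0. So R=0.

Answer: D=9, I=3, L=8, N=7, O=6, P=1, R=0, S=4, W=2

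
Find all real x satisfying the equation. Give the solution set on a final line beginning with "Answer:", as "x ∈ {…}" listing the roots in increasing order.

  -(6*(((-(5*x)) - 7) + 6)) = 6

Step 1. [-(6*(((-(5*x)) - 7) + 6)) = 6] leading − — multiply by −1, so neg: 6*(((-(5*x)) - 7) + 6) = -6.
Step 2. [6*(((-(5*x)) - 7) + 6) = -6] divide by the outer 6 ⇒ div: ((-(5*x)) - 7) + 6 = -1.
Step 3. [((-(5*x)) - 7) + 6 = -1] subtract 6: x sits inside (… + 6) ⇒ sub: (-(5*x)) - 7 = -7.
Step 4. [(-(5*x)) - 7 = -7] the outer -7 inverts by adding 7, so sub: -(5*x) = 0.
Step 5. [-(5*x) = 0] flip signs both sides. So neg: 5*x = 0.
Step 6. [5*x = 0] 5·(inner) — divide through by 5. So div: x = 0.

Answer: x ∈ {0}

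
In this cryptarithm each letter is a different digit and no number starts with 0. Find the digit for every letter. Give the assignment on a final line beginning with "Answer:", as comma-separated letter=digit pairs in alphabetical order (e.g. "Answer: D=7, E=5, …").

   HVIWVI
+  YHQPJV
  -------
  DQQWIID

Step 1. [col 1: I + V ≡ D (mod 10)] I=7 is one option consistent with column 1 (I + V ≡ D (mod 10), carry-in 0) — take it ⇒ I=7.
Step 2. [col 1: I + V ≡ D (mod 10)] no forcing yet in column 1 (carry-in 0); D=1 is free and consistent — try it ⇒ D=1.
Step 3. [col 1: I + V ≡ D (mod 10)] in column 1 we have I+V≡D with carry-in 0; given I=7, D=1 and digits 1,7 already taken and all letters distinct, that pins V to 4 ⇒ V=4.
Step 4. [col 2: V + J ≡ I (mod 10)] from column 2 (V=4, I=7, carry-in 1, digits 1,4,7 already taken and all letters distinct): J must equal 2 ⇒ J=2.
Step 5. [col 3: W + P ≡ I (mod 10)] several values work for W in column 3 (W + P ≡ I (mod 10), carry-in 0); try W=8 ⇒ W=8.
Step 6. [col 3: W + P ≡ I (mod 10)] column 3: given W=8, I=7, carry-in 0, and digits 1,2,4,7,8 already taken and all letters distinct, W+P≡I (mod 10) forces P=9. So P=9.
Step 7. [col 4: I + Q ≡ W (mod 10)] column 4 reads I+Q+carry(1)=W with I=7, W=8; with digits 1,2,4,7,8,9 already taken and all letters distinct, the only value for Q is 0. So Q=0.
Step 8. [col 5: V + H ≡ Q (mod 10)] column 5: given V=4, Q=0, carry-in 0, and digits 0,1,2,4,7,8,9 already taken and all letters distinct, V+H≡Q (mod 10) forces H=6, so H=6.
Step 9. [col 6: H + Y ≡ Q (mod 10)] column 6 reads H+Y+carry(1)=Q with H=6, Q=0; with digits 0,1,2,4,6,7,8,9 already taken and all letters distinct, the only value for Y is 3, so Y=3.

Answer: D=1, H=6, I=7, J=2, P=9, Q=0, V=4, W=8, Y=3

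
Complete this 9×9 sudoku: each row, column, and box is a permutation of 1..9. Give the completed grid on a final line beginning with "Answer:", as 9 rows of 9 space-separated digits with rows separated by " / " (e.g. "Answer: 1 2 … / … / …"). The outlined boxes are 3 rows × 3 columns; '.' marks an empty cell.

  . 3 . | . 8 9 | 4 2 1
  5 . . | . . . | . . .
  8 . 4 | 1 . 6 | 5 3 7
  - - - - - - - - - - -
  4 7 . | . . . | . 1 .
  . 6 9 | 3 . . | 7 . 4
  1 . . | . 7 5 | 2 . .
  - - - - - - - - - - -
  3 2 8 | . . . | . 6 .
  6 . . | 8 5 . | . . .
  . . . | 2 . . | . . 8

Step 1. [r9c1∈{7,9}] col 1 places 9 nowhere but r9c1 ⇒ r9c1=9.
Step 2. [r2c3∈{1,2,6,7}] in box 1, 2 fits only at r2c3 ⇒ r2c3=2.
Step 3. [r9c5∈{1,3,4,6}] 6 has one home in row 9: r9c5, so r9c5=6.
Step 4. [r9c2∈{1,4,5}] across col 2, 5 lands solely at r9c2, so r9c2=5.
Step 5. [r6c4∈{4,6,9}] across row 6, 4 lands solely at r6c4, so r6c4=4.
Step 6. [r6c9∈{3,6,9}] row 6 places 6 nowhere but r6c9, so r6c9=6.
Step 7. [r2c9∈{9}] r2c9 has the single candidate 9, so r2c9=9.
Step 8. [r6c8∈{8,9}] 9 has one home in row 6: r6c8, so r6c8=9.
Step 9. [r8c7∈{1,3,9}] across row 8, 9 lands solely at r8c7. So r8c7=9.
Step 10. [r8c2∈{1,4}] r8c2 is the only open cell in col 2 admitting 4, so r8c2=4.
Step 11. [r8c8∈{7}] r8c8 has the single candidate 7, so r8c8=7.
Step 12. [r7c7∈{1}] r7c7's peers cover all but 1. So r7c7=1.
Step 13. [r2c4∈{7}] r2c4 is down to just 7, so r2c4=7.
Step 14. [r9c7∈{3}] r9c7 has the single candidate 3, so r9c7=3.
Step 15. [r9c3∈{1,7}] across box 7, 7 lands solely at r9c3 ⇒ r9c3=7.
Step 16. [r4c7∈{8}] nothing but 8 survives at r4c7 ⇒ r4c7=8.
Step 17. [r4c6∈{2}] only 2 remains possible at r4c6. So r4c6=2.
Step 18. [r9c6∈{1,4}] r9c6 is the only open cell in row 9 admitting 1. So r9c6=1.
Step 19. [r2c5∈{3,4}] across col 5, 3 lands solely at r2c5 ⇒ r2c5=3.
Step 20. [r7c4∈{9}] r7c4 has the single candidate 9. So r7c4=9.
Step 21. [r4c9∈{3,5}] in col 9, 3 fits only at r4c9, so r4c9=3.
Step 22. [r7c5∈{4}] r7c5 has the single candidate 4 ⇒ r7c5=4.
Step 23. [r3c2∈{9}] only 9 remains possible at r3c2. So r3c2=9.
Step 24. [r1c3∈{6}] r1c3 is down to just 6. So r1c3=6.
Step 25. [r2c6∈{4}] nothing but 4 survives at r2c6, so r2c6=4.
Step 26. [r3c5∈{2}] r3c5 is down to just 2. So r3c5=2.
Step 27. [r5c1∈{2}] only 2 remains possible at r5c1 ⇒ r5c1=2.
Step 28. [r1c1∈{7}] nothing but 7 survives at r1c1 ⇒ r1c1=7.
Step 29. [r7c9∈{5}] r7c9's peers cover all but 5. So r7c9=5.
Step 30. [r7c6∈{7}] r7c6 is down to just 7 ⇒ r7c6=7.
Step 31. [r5c5∈{1}] r5c5 is down to just 1. So r5c5=1.
Step 32. [r4c3∈{5}] r4c3 is down to just 5, so r4c3=5.
Step 33. [r5c6∈{8}] only 8 remains possible at r5c6. So r5c6=8.
Step 34. [r6c2∈{8}] r6c2 is down to just 8, so r6c2=8.
Step 35. [r4c4∈{6}] nothing but 6 survives at r4c4 ⇒ r4c4=6.
Step 36. [r4c5∈{9}] only 9 remains possible at r4c5 ⇒ r4c5=9.
Step 37. [r9c8∈{4}] only 4 remains possible at r9c8. So r9c8=4.
Step 38. [r2c7∈{6}] r2c7's peers cover all but 6, so r2c7=6.
Step 39. [r8c3∈{1}] nothing but 1 survives at r8c3. So r8c3=1.
Step 40. [r1c4∈{5}] only 5 remains possible at r1c4 ⇒ r1c4=5.
Step 41. [r2c8∈{8}] r2c8 has the single candidate 8, so r2c8=8.
Step 42. [r5c8∈{5}] only 5 remains possible at r5c8, so r5c8=5.
Step 43. [r8c9∈{2}] r8c9's peers cover all but 2 ⇒ r8c9=2.
Step 44. [r8c6∈{3}] only 3 remains possible at r8c6 ⇒ r8c6=3.
Step 45. [r2c2∈{1}] r2c2's peers cover all but 1 ⇒ r2c2=1.
Step 46. [r6c3∈{3}] r6c3's peers cover all but 3. So r6c3=3.

Answer: 7 3 6 5 8 9 4 2 1 / 5 1 2 7 3 4 6 8 9 / 8 9 4 1 2 6 5 3 7 / 4 7 5 6 9 2 8 1 3 / 2 6 9 3 1 8 7 5 4 / 1 8 3 4 7 5 2 9 6 / 3 2 8 9 4 7 1 6 5 / 6 4 1 8 5 3 9 7 2 / 9 5 7 2 6 1 3 4 8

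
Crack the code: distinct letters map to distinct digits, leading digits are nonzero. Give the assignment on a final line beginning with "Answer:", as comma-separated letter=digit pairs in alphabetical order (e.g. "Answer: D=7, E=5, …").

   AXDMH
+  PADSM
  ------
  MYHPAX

Step 1. [col 1: H + M ≡ X (mod 10)] no forcing yet in column 1 (carry-in 0); H=9 is free and consistent — try it, so H=9.
Step 2. [col 1: H + M ≡ X (mod 10)] no forcing yet in column 1 (carry-in 0); X=0 is free and consistent — try it. So X=0.
Step 3. [col 1: H + M ≡ X (mod 10)] in column 1 we have H+M≡X with carry-in 0; given H=9, X=0 and digits 0,9 already taken and all letters distinct, that pins M to 1 ⇒ M=1.
Step 4. [col 2: M + S ≡ A (mod 10)] A=8 is one option consistent with column 2 (M + S ≡ A (mod 10), carry-in 1) — take it. So A=8.
Step 5. [col 2: M + S ≡ A (mod 10)] column 2 reads M+S+carry(1)=A with M=1, A=8; with digits 0,1,8,9 already taken and all letters distinct, the only value for S is 6. So S=6.
Step 6. [col 3: D + D ≡ P (mod 10)] column 3: given nothing yet, carry-in 0, and digits 0,1,6,8,9 already taken and all letters distinct, D+D≡P (mod 10) forces P=4, so P=4.
Step 7. [col 3: D + D ≡ P (mod 10)] column 3 (D + D ≡ P (mod 10), carry-in 0) doesn't pin D yet; pick D=7 and continue. So D=7.
Step 8. [col 5: A + P ≡ Y (mod 10)] in column 5 we have A+P≡Y with carry-in 0; given A=8, P=4 and digits 0,1,4,6,7,8,9 already taken and all letters distinct, that pins Y to 2, so Y=2.

Answer: A=8, D=7, H=9, M=1, P=4, S=6, X=0, Y=2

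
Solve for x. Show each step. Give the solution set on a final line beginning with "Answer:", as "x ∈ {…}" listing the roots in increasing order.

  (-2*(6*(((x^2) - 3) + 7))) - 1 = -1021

Step 1. [(-2*(6*(((x^2) - 3) + 7))) - 1 = -1021] 1 comes off first (add 1), so sub: -2*(6*(((x^2) - 3) + 7)) = -1020.
Step 2. [-2*(6*(((x^2) - 3) + 7)) = -1020] divide by the outer -2. So div: 6*(((x^2) - 3) + 7) = 510.
Step 3. [6*(((x^2) - 3) + 7) = 510] 6·(inner) — divide through by 6. So div: ((x^2) - 3) + 7 = 85.
Step 4. [((x^2) - 3) + 7 = 85] +7 is outermost — subtract 7 both sides ⇒ sub: (x^2) - 3 = 78.
Step 5. [(x^2) - 3 = 78] -3 is outermost — add 3 both sides. So sub: x^2 = 81.
Step 6. [x^2 = 81] LHS squared, RHS 81 ≥ 0: apply √ (±), so sqrt: x = 9 or -9.

Answer: x ∈ {-9, 9}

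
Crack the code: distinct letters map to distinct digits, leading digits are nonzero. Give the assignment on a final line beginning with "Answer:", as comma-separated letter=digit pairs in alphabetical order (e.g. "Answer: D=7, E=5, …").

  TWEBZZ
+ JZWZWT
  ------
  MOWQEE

Step 1. [col 1: Z + T ≡ E (mod 10)] several values work for E in column 1 (Z + T ≡ E (mod 10), carry-in 0); try E=0. So E=0.
Step 2. [col 1: Z + T ≡ E (mod 10)] T=6 is one option consistent with column 1 (Z + T ≡ E (mod 10), carry-in 0) — take it, so T=6.
Step 3. [col 1: Z + T ≡ E (mod 10)] column 1: given T=6, E=0, carry-in 0, and digits 0,6 already taken and all letters distinct, Z+T≡E (mod 10) forces Z=4. So Z=4.
Step 4. [col 2: Z + W ≡ E (mod 10)] column 2 reads Z+W+carry(1)=E with Z=4, E=0; with digits 0,4,6 already taken and all letters distinct, the only value for W is 5. So W=5.
Step 5. [col 3: B + Z ≡ Q (mod 10)] column 3 (B + Z ≡ Q (mod 10), carry-in 1) doesn't pin B yet; pick B=3 and continue ⇒ B=3.
Step 6. [col 3: B + Z ≡ Q (mod 10)] column 3 reads B+Z+carry(1)=Q with B=3, Z=4; with digits 0,3,4,5,6 already taken and all letters distinct, the only value for Q is 8, so Q=8.
Step 7. [col 5: W + Z ≡ O (mod 10)] column 5 reads W+Z+carry(0)=O with W=5, Z=4; with digits 0,3,4,5,6,8 already taken and all letters distinct, the only value for O is 9. So O=9.
Step 8. [col 6: T + J ≡ M (mod 10)] in column 6 we have T+J≡M with carry-in 0; given T=6 and digits 0,3,4,5,6,8,9 already taken and all letters distinct, that pins M to 7 ⇒ M=7.
Step 9. [col 6: T + J ≡ M (mod 10)] column 6 reads T+J+carry(0)=M with T=6, M=7; with digits 0,3,4,5,6,7,8,9 already taken and all letters distinct, the only value for J is 1, so J=1.

Answer: B=3, E=0, J=1, M=7, O=9, Q=8, T=6, W=5, Z=4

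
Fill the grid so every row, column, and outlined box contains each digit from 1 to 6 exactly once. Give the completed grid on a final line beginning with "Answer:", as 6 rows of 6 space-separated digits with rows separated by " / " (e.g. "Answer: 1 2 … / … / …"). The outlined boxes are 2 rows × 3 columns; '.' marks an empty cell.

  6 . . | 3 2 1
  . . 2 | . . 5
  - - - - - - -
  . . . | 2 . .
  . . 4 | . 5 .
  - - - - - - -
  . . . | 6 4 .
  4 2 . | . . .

Step 1. [r6c6∈{3}] r6c6 has the single candidate 3 ⇒ r6c6=3.
Step 2. [r3c5∈{1,3,6}] r3c5 is the only open cell in col 5 admitting 3, so r3c5=3.
Step 3. [r5c3∈{1,3,5}] across col 3, 3 lands solely at r5c3, so r5c3=3.
Step 4. [r6c3∈{1,5,6}] r6c3 is the only open cell in row 6 admitting 6 ⇒ r6c3=6.
Step 5. [r3c3∈{1,5}] col 3 places 1 nowhere but r3c3 ⇒ r3c3=1.
Step 6. [r3c1∈{5}] r3c1 is down to just 5. So r3c1=5.
Step 7. [r5c1∈{1}] r5c1 is down to just 1, so r5c1=1.
Step 8. [r2c1∈{3}] r2c1 has the single candidate 3 ⇒ r2c1=3.
Step 9. [r1c2∈{4,5}] 4 has one home in row 1: r1c2, so r1c2=4.
Step 10. [r4c6∈{6}] r4c6 is down to just 6, so r4c6=6.
Step 11. [r4c4∈{1}] r4c4 is down to just 1. So r4c4=1.
Step 12. [r3c2∈{6}] r3c2 is down to just 6. So r3c2=6.
Step 13. [r2c5∈{6}] r2c5 has the single candidate 6, so r2c5=6.
Step 14. [r3c6∈{4}] only 4 remains possible at r3c6, so r3c6=4.
Step 15. [r4c1∈{2}] r4c1's peers cover all but 2. So r4c1=2.
Step 16. [r5c6∈{2}] r5c6's peers cover all but 2 ⇒ r5c6=2.
Step 17. [r5c2∈{5}] r5c2 has the single candidate 5, so r5c2=5.
Step 18. [r6c5∈{1}] only 1 remains possible at r6c5, so r6c5=1.
Step 19. [r2c2∈{1}] r2c2 is down to just 1 ⇒ r2c2=1.
Step 20. [r6c4∈{5}] nothing but 5 survives at r6c4 ⇒ r6c4=5.
Step 21. [r4c2∈{3}] nothing but 3 survives at r4c2. So r4c2=3.
Step 22. [r2c4∈{4}] nothing but 4 survives at r2c4, so r2c4=4.
Step 23. [r1c3∈{5}] r1c3's peers cover all but 5. So r1c3=5.

Answer: 6 4 5 3 2 1 / 3 1 2 4 6 5 / 5 6 1 2 3 4 / 2 3 4 1 5 6 / 1 5 3 6 4 2 / 4 2 6 5 1 3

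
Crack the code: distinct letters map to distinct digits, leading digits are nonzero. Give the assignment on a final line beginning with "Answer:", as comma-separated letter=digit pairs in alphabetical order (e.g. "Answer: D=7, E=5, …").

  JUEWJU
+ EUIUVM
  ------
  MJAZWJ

Step 1. [col 1: U + M ≡ J (mod 10)] U=5 is one option consistent with column 1 (U + M ≡ J (mod 10), carry-in 0) — take it, so U=5.
Step 2. [col 1: U + M ≡ J (mod 10)] M=6 is one option consistent with column 1 (U + M ≡ J (mod 10), carry-in 0) — take it ⇒ M=6.
Step 3. [col 1: U + M ≡ J (mod 10)] in column 1 we have U+M≡J with carry-in 0; given U=5, M=6 and digits 5,6 already taken and all letters distinct, that pins J to 1 ⇒ J=1.
Step 4. [col 2: J + V ≡ W (mod 10)] several values work for V in column 2 (J + V ≡ W (mod 10), carry-in 1); try V=0, so V=0.
Step 5. [col 2: J + V ≡ W (mod 10)] in column 2 we have J+V≡W with carry-in 1; given J=1, V=0 and digits 0,1,5,6 already taken and all letters distinct, that pins W to 2 ⇒ W=2.
Step 6. [col 3: W + U ≡ Z (mod 10)] in column 3 we have W+U≡Z with carry-in 0; given W=2, U=5 and digits 0,1,2,5,6 already taken and all letters distinct, that pins Z to 7, so Z=7.
Step 7. [col 4: E + I ≡ A (mod 10)] from column 4 (nothing yet, carry-in 0, digits 0,1,2,5,6,7 already taken and all letters distinct): A must equal 3, so A=3.
Step 8. [col 4: E + I ≡ A (mod 10)] no forcing yet in column 4 (carry-in 0); E=4 is free and consistent — try it. So E=4.
Step 9. [col 4: E + I ≡ A (mod 10)] in column 4 we have E+I≡A with carry-in 0; given E=4, A=3 and digits 0,1,2,3,4,5,6,7 already taken and all letters distinct, that pins I to 9. So I=9.

Answer: A=3, E=4, I=9, J=1, M=6, U=5, V=0, W=2, Z=7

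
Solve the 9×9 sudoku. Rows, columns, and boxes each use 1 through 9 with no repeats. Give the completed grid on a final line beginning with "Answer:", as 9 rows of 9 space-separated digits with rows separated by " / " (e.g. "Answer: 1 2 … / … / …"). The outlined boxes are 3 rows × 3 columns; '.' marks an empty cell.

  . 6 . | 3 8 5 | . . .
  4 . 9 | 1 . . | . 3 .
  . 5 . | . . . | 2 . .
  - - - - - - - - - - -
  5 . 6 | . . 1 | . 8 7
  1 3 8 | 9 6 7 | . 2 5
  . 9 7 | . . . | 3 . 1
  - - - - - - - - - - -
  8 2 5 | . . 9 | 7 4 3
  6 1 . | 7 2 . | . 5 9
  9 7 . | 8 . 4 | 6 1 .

Step 1. [r3c9∈{4,6,8}] 8 has one home in row 3: r3c9 ⇒ r3c9=8.
Step 2. [r6c4∈{2,4,5}] in col 4, 5 fits only at r6c4 ⇒ r6c4=5.
Step 3. [r6c5∈{4}] r6c5 has the single candidate 4, so r6c5=4.
Step 4. [r3c6∈{6}] only 6 remains possible at r3c6 ⇒ r3c6=6.
Step 5. [r1c7∈{1,4,9}] across col 7, 1 lands solely at r1c7, so r1c7=1.
Step 6. [r9c3∈{3}] r9c3's peers cover all but 3, so r9c3=3.
Step 7. [r1c8∈{7,9}] r1c8 is the only open cell in row 1 admitting 9 ⇒ r1c8=9.
Step 8. [r3c8∈{7}] nothing but 7 survives at r3c8, so r3c8=7.
Step 9. [r6c1∈{2}] nothing but 2 survives at r6c1. So r6c1=2.
Step 10. [r4c2∈{4}] r4c2's peers cover all but 4. So r4c2=4.
Step 11. [r4c4∈{2}] r4c4 is down to just 2, so r4c4=2.
Step 12. [r4c7∈{9}] r4c7 is down to just 9 ⇒ r4c7=9.
Step 13. [r2c5∈{7}] nothing but 7 survives at r2c5, so r2c5=7.
Step 14. [r8c6∈{3}] r8c6 has the single candidate 3, so r8c6=3.
Step 15. [r2c2∈{8}] r2c2 has the single candidate 8. So r2c2=8.
Step 16. [r8c7∈{8}] r8c7 has the single candidate 8 ⇒ r8c7=8.
Step 17. [r9c5∈{5}] only 5 remains possible at r9c5. So r9c5=5.
Step 18. [r4c5∈{3}] r4c5 has the single candidate 3, so r4c5=3.
Step 19. [r2c7∈{5}] r2c7 has the single candidate 5 ⇒ r2c7=5.
Step 20. [r1c9∈{4}] only 4 remains possible at r1c9. So r1c9=4.
Step 21. [r1c1∈{7}] nothing but 7 survives at r1c1, so r1c1=7.
Step 22. [r3c3∈{1}] r3c3 has the single candidate 1, so r3c3=1.
Step 23. [r3c4∈{4}] r3c4 has the single candidate 4 ⇒ r3c4=4.
Step 24. [r5c7∈{4}] only 4 remains possible at r5c7. So r5c7=4.
Step 25. [r3c5∈{9}] only 9 remains possible at r3c5. So r3c5=9.
Step 26. [r8c3∈{4}] r8c3's peers cover all but 4. So r8c3=4.
Step 27. [r2c6∈{2}] r2c6 has the single candidate 2, so r2c6=2.
Step 28. [r9c9∈{2}] nothing but 2 survives at r9c9. So r9c9=2.
Step 29. [r2c9∈{6}] only 6 remains possible at r2c9. So r2c9=6.
Step 30. [r6c6∈{8}] r6c6 is down to just 8, so r6c6=8.
Step 31. [r7c5∈{1}] r7c5 is down to just 1. So r7c5=1.
Step 32. [r7c4∈{6}] only 6 remains possible at r7c4. So r7c4=6.
Step 33. [r6c8∈{6}] r6c8 is down to just 6, so r6c8=6.
Step 34. [r3c1∈{3}] nothing but 3 survives at r3c1, so r3c1=3.
Step 35. [r1c3∈{2}] nothing but 2 survives at r1c3, so r1c3=2.

Answer: 7 6 2 3 8 5 1 9 4 / 4 8 9 1 7 2 5 3 6 / 3 5 1 4 9 6 2 7 8 / 5 4 6 2 3 1 9 8 7 / 1 3 8 9 6 7 4 2 5 / 2 9 7 5 4 8 3 6 1 / 8 2 5 6 1 9 7 4 3 / 6 1 4 7 2 3 8 5 9 / 9 7 3 8 5 4 6 1 2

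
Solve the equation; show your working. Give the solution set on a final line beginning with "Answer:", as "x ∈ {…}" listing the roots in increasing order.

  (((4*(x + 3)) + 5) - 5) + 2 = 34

Step 1. [(((4*(x + 3)) + 5) - 5) + 2 = 34] +2 is outermost — subtract 2 both sides. So sub: ((4*(x + 3)) + 5) - 5 = 32.
Step 2. [((4*(x + 3)) + 5) - 5 = 32] 5 comes off first (add 5) ⇒ sub: (4*(x + 3)) + 5 = 37.
Step 3. [(4*(x + 3)) + 5 = 37] peel the +5: subtract 5 from each side, so sub: 4*(x + 3) = 32.
Step 4. [4*(x + 3) = 32] divide by the outer 4 ⇒ div: x + 3 = 8.
Step 5. [x + 3 = 8] 3 comes off first (subtract 3), so sub: x = 5.

Answer: x ∈ {5}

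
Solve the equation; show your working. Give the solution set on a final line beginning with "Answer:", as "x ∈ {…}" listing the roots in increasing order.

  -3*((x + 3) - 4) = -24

Step 1. [-3*((x + 3) - 4) = -24] divide by the outer -3, so div: (x + 3) - 4 = 8.
Step 2. [(x + 3) - 4 = 8] 4 comes off first (add 4), so sub: x + 3 = 12.
Step 3. [x + 3 = 12] peel the +3: subtract 3 from each side, so sub: x = 9.

Answer: x ∈ {9}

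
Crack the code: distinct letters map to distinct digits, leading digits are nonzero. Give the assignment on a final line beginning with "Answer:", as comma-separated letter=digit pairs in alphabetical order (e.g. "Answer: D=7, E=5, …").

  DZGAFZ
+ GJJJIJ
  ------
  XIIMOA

Step 1. [col 1: Z + J ≡ A (mod 10)] several values work for J in column 1 (Z + J ≡ A (mod 10), carry-in 0); try J=7. So J=7.
Step 2. [col 1: Z + J ≡ A (mod 10)] Z=5 is one option consistent with column 1 (Z + J ≡ A (mod 10), carry-in 0) — take it, so Z=5.
Step 3. [col 1: Z + J ≡ A (mod 10)] column 1: given Z=5, J=7, carry-in 0, and digits 5,7 already taken and all letters distinct, Z+J≡A (mod 10) forces A=2, so A=2.
Step 4. [col 2: F + I ≡ O (mod 10)] I=3 is one option consistent with column 2 (F + I ≡ O (mod 10), carry-in 1) — take it ⇒ I=3.
Step 5. [col 2: F + I ≡ O (mod 10)] no forcing yet in column 2 (carry-in 1); O=4 is free and consistent — try it, so O=4.
Step 6. [col 2: F + I ≡ O (mod 10)] column 2: given I=3, O=4, carry-in 1, and digits 2,3,4,5,7 already taken and all letters distinct, F+I≡O (mod 10) forces F=0 ⇒ F=0.
Step 7. [col 3: A + J ≡ M (mod 10)] in column 3 we have A+J≡M with carry-in 0; given A=2, J=7 and digits 0,2,3,4,5,7 already taken and all letters distinct, that pins M to 9 ⇒ M=9.
Step 8. [col 4: G + J ≡ I (mod 10)] from column 4 (J=7, I=3, carry-in 0, digits 0,2,3,4,5,7,9 already taken and all letters distinct): G must equal 6 ⇒ G=6.
Step 9. [col 6: D + G ≡ X (mod 10)] column 6 reads D+G+carry(1)=X with G=6; with digits 0,2,3,4,5,6,7,9 already taken and all letters distinct, the only value for D is 1, so D=1.
Step 10. [col 6: D + G ≡ X (mod 10)] column 6: given D=1, G=6, carry-in 1, and digits 0,1,2,3,4,5,6,7,9 already taken and all letters distinct, D+G≡X (mod 10) forces X=8, so X=8.

Answer: A=2, D=1, F=0, G=6, I=3, J=7, M=9, O=4, X=8, Z=5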